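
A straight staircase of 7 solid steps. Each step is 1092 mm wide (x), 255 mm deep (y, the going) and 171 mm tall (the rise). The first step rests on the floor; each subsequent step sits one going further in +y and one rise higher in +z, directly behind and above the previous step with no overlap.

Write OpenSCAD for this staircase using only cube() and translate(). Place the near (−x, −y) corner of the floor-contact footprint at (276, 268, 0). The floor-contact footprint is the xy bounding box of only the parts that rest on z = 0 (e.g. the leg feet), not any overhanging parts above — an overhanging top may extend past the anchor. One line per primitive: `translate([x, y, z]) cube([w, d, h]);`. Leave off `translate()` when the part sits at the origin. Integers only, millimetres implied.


translate([276, 268, 0]) cube([1092, 255, 171]);
translate([276, 523, 171]) cube([1092, 255, 171]);
translate([276, 778, 342]) cube([1092, 255, 171]);
translate([276, 1033, 513]) cube([1092, 255, 171]);
translate([276, 1288, 684]) cube([1092, 255, 171]);
translate([276, 1543, 855]) cube([1092, 255, 171]);
translate([276, 1798, 1026]) cube([1092, 255, 171]);


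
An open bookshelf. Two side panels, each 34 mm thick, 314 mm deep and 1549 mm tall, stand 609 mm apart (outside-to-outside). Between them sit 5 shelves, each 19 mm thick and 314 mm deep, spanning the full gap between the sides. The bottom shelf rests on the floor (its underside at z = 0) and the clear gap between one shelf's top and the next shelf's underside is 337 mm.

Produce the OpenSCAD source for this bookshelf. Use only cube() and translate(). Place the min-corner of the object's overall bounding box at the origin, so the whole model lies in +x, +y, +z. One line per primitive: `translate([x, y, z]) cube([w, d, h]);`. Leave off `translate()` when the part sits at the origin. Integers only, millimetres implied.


cube([34, 314, 1549]);
translate([575, 0, 0]) cube([34, 314, 1549]);
translate([34, 0, 0]) cube([541, 314, 19]);
translate([34, 0, 356]) cube([541, 314, 19]);
translate([34, 0, 712]) cube([541, 314, 19]);
translate([34, 0, 1068]) cube([541, 314, 19]);
translate([34, 0, 1424]) cube([541, 314, 19]);


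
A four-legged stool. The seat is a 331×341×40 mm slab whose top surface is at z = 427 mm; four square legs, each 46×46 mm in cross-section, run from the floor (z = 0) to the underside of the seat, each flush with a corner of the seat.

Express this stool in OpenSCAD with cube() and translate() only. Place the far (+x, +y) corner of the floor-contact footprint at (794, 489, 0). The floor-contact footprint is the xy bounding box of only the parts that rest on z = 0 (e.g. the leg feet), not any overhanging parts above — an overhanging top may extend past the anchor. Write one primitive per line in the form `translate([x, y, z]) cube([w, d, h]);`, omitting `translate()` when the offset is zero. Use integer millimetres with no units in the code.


translate([463, 148, 387]) cube([331, 341, 40]);
translate([463, 148, 0]) cube([46, 46, 387]);
translate([748, 148, 0]) cube([46, 46, 387]);
translate([463, 443, 0]) cube([46, 46, 387]);
translate([748, 443, 0]) cube([46, 46, 387]);


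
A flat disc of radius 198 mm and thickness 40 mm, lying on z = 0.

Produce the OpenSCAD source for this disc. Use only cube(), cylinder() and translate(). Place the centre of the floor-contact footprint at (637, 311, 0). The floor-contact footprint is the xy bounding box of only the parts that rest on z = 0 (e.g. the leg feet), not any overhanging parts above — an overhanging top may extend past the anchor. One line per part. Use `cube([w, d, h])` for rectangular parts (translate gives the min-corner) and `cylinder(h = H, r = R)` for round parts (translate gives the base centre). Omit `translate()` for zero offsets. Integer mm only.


translate([637, 311, 0]) cylinder(h = 40, r = 198);


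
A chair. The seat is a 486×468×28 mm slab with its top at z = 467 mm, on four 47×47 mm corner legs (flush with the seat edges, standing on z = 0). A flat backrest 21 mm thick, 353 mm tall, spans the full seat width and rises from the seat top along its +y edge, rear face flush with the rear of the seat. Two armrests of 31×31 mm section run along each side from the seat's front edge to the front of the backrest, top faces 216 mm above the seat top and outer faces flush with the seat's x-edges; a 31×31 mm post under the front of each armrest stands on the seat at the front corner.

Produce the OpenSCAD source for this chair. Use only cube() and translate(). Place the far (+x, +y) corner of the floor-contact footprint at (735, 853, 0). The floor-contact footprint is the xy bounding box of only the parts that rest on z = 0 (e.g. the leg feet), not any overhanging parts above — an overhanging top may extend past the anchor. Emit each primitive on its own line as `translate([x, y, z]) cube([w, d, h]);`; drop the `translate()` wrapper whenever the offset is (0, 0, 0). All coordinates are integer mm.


translate([249, 385, 439]) cube([486, 468, 28]);
translate([249, 385, 0]) cube([47, 47, 439]);
translate([688, 385, 0]) cube([47, 47, 439]);
translate([249, 806, 0]) cube([47, 47, 439]);
translate([688, 806, 0]) cube([47, 47, 439]);
translate([249, 832, 467]) cube([486, 21, 353]);
translate([249, 385, 652]) cube([31, 447, 31]);
translate([704, 385, 652]) cube([31, 447, 31]);
translate([249, 385, 467]) cube([31, 31, 185]);
translate([704, 385, 467]) cube([31, 31, 185]);


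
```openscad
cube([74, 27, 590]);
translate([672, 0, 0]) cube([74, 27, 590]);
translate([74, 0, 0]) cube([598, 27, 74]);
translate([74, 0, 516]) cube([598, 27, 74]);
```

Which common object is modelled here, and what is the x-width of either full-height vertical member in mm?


A picture frame. The border width is 74 mm.

Four thin pieces enclosing a rectangular opening — a picture frame. The two full-height stiles are 590 mm tall; the top rail sits at z = 516 and is 74 mm tall, so the border above the opening is 590 − 516 = 74 mm, matching the stile x-width.


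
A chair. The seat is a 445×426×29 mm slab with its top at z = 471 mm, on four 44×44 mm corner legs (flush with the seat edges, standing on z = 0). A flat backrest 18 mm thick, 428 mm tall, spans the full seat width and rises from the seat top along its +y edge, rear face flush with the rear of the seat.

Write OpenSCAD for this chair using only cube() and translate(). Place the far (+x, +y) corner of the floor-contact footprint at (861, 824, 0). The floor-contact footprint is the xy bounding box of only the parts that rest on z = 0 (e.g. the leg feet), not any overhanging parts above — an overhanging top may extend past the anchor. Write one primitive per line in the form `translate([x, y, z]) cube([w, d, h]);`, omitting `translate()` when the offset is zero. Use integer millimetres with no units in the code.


translate([416, 398, 442]) cube([445, 426, 29]);
translate([416, 398, 0]) cube([44, 44, 442]);
translate([817, 398, 0]) cube([44, 44, 442]);
translate([416, 780, 0]) cube([44, 44, 442]);
translate([817, 780, 0]) cube([44, 44, 442]);
translate([416, 806, 471]) cube([445, 18, 428]);


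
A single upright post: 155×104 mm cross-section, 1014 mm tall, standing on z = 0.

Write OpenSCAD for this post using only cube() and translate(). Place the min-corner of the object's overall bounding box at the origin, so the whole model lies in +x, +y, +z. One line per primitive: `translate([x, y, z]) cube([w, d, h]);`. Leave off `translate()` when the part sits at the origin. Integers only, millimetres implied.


cube([155, 104, 1014]);


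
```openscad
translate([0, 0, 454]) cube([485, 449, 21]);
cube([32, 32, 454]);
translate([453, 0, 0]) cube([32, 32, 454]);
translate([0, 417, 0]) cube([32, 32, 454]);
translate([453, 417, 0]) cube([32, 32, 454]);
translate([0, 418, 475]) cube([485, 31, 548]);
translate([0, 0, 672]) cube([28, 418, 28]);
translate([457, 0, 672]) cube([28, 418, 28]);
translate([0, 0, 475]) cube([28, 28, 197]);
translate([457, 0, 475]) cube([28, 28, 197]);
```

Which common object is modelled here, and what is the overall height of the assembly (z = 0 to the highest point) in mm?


A chair. The overall height is 1023 mm.

A slab on four corner posts with a tall panel at the back — a chair. The seat slab sits at z = 454 with thickness 21, and the 548 mm backrest starts at the seat top, so the overall height is 454 + 21 + 548 = 1023 mm.


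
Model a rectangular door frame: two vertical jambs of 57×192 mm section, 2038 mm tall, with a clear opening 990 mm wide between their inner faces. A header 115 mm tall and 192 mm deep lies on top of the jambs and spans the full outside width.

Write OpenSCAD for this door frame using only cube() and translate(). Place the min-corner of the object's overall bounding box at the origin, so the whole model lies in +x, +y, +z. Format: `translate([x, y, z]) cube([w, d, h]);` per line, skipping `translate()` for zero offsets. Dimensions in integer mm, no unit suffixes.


cube([57, 192, 2038]);
translate([1047, 0, 0]) cube([57, 192, 2038]);
translate([0, 0, 2038]) cube([1104, 192, 115]);


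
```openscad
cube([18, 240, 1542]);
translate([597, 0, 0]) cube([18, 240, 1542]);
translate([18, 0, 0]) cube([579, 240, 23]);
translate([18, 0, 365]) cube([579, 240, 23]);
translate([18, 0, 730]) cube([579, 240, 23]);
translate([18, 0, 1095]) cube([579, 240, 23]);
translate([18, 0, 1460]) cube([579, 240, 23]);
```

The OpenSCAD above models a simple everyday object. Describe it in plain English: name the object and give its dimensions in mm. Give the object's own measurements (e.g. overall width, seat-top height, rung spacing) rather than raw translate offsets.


An open bookshelf. Two side panels, each 18 mm thick, 240 mm deep and 1542 mm tall, stand 615 mm apart (outside-to-outside). Between them sit 5 shelves, each 23 mm thick and 240 mm deep, spanning the full gap between the sides. The bottom shelf rests on the floor (its underside at z = 0) and the clear gap between one shelf's top and the next shelf's underside is 342 mm.


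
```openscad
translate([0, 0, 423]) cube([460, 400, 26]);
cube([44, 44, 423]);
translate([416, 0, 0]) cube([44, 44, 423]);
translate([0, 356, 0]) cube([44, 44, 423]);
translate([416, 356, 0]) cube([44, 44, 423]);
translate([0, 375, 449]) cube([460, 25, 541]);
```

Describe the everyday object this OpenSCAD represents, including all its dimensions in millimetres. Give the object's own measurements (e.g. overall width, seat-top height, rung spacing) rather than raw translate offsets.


A chair. The seat is a 460×400×26 mm slab with its top at z = 449 mm, on four 44×44 mm corner legs (flush with the seat edges, standing on z = 0). A flat backrest 25 mm thick, 541 mm tall, spans the full seat width and rises from the seat top along its +y edge, rear face flush with the rear of the seat.


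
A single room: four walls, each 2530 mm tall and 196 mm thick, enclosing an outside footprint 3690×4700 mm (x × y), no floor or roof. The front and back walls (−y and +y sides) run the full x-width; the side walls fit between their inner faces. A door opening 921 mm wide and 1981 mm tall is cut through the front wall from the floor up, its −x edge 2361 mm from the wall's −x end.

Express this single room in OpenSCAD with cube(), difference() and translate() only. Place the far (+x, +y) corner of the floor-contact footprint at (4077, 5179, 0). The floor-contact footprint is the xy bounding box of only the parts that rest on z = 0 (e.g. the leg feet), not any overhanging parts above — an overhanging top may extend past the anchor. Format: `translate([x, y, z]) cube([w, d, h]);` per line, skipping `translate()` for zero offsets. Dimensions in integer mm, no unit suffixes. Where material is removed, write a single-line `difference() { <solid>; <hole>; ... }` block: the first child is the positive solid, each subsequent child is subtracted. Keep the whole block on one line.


difference() { translate([387, 479, 0]) cube([3690, 196, 2530]); translate([2748, 479, 0]) cube([921, 196, 1981]); }
translate([387, 4983, 0]) cube([3690, 196, 2530]);
translate([387, 675, 0]) cube([196, 4308, 2530]);
translate([3881, 675, 0]) cube([196, 4308, 2530]);


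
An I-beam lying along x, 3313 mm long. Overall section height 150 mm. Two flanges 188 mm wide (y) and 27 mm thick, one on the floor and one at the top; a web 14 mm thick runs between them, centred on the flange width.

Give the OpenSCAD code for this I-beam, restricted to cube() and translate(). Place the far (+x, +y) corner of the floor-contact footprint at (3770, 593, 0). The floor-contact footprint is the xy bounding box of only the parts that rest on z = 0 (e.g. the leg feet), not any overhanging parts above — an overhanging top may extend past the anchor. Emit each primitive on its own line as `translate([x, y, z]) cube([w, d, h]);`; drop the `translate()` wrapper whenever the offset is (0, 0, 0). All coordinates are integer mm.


translate([457, 405, 0]) cube([3313, 188, 27]);
translate([457, 492, 27]) cube([3313, 14, 96]);
translate([457, 405, 123]) cube([3313, 188, 27]);


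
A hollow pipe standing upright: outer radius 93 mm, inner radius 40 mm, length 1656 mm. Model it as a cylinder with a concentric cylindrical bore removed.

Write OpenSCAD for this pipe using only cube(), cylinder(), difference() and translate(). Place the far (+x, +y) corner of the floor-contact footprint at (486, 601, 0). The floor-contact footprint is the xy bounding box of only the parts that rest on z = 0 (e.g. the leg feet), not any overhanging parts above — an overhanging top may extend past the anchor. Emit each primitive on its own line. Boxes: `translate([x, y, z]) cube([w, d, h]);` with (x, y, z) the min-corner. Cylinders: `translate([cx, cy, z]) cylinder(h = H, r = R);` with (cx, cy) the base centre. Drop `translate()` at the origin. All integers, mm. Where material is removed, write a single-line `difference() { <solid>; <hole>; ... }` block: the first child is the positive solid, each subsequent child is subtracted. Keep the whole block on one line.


difference() { translate([393, 508, 0]) cylinder(h = 1656, r = 93); translate([393, 508, 0]) cylinder(h = 1656, r = 40); }


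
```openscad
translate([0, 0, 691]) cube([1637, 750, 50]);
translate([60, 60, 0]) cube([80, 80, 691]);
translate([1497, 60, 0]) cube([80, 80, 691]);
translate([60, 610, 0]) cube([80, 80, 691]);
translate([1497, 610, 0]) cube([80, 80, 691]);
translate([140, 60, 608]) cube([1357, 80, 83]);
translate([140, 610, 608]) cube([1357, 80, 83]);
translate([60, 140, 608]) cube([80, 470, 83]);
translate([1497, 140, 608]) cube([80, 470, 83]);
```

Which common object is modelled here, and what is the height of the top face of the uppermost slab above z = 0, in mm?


A table. The table height is 741 mm.

A 1637×750×50 slab sits at z = 691 on four 80 mm square posts — a table. The top surface is at 691 + 50 = 741 mm.


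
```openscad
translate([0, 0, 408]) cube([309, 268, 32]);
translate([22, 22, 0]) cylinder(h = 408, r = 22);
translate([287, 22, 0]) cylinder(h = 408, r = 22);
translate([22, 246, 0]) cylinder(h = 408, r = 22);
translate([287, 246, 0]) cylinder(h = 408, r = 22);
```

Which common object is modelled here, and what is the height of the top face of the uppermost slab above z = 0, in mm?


A stool. The seat height is 440 mm.

A 309×268×32 slab at z = 408 on four corner cylinders — a stool. The seat top is 408 + 32 = 440 mm.


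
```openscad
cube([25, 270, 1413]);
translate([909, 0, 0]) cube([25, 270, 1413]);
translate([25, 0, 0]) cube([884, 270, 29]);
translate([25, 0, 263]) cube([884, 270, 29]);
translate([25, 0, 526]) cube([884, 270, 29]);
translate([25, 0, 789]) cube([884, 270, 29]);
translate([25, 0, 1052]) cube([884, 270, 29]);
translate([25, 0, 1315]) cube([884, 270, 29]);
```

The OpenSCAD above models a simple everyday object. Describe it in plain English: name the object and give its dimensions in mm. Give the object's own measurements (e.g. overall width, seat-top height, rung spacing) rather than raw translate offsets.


An open bookshelf. Two side panels, each 25 mm thick, 270 mm deep and 1413 mm tall, stand 934 mm apart (outside-to-outside). Between them sit 6 shelves, each 29 mm thick and 270 mm deep, spanning the full gap between the sides. The bottom shelf rests on the floor (its underside at z = 0) and the clear gap between one shelf's top and the next shelf's underside is 234 mm.


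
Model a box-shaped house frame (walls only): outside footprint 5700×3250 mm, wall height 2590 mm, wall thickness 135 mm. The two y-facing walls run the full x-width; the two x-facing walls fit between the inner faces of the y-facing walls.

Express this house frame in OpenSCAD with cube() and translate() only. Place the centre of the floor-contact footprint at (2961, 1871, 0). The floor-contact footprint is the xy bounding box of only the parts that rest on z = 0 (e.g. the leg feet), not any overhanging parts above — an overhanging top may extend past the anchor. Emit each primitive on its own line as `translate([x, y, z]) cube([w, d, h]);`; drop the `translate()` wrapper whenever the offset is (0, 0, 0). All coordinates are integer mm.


translate([111, 246, 0]) cube([5700, 135, 2590]);
translate([111, 3361, 0]) cube([5700, 135, 2590]);
translate([111, 381, 0]) cube([135, 2980, 2590]);
translate([5676, 381, 0]) cube([135, 2980, 2590]);


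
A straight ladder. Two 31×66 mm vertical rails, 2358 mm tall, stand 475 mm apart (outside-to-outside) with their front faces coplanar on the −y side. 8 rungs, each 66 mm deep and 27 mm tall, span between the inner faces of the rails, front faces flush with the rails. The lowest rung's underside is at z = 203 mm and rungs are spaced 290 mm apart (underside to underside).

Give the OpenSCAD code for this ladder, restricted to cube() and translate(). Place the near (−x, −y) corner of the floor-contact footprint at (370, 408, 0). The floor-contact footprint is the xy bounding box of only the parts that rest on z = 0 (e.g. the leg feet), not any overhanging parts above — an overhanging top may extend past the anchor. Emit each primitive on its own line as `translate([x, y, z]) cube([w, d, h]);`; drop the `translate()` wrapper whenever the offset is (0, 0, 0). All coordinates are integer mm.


translate([370, 408, 0]) cube([31, 66, 2358]);
translate([814, 408, 0]) cube([31, 66, 2358]);
translate([401, 408, 203]) cube([413, 66, 27]);
translate([401, 408, 493]) cube([413, 66, 27]);
translate([401, 408, 783]) cube([413, 66, 27]);
translate([401, 408, 1073]) cube([413, 66, 27]);
translate([401, 408, 1363]) cube([413, 66, 27]);
translate([401, 408, 1653]) cube([413, 66, 27]);
translate([401, 408, 1943]) cube([413, 66, 27]);
translate([401, 408, 2233]) cube([413, 66, 27]);


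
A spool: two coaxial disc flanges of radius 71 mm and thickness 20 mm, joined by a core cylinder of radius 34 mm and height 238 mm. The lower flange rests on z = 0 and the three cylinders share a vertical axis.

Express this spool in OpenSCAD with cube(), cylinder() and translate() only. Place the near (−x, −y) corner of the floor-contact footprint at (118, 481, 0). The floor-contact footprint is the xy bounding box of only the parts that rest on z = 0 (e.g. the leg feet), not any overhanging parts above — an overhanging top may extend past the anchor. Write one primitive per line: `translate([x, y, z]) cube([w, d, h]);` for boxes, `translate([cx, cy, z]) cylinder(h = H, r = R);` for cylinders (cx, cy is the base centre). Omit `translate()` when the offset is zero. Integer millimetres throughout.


translate([189, 552, 0]) cylinder(h = 20, r = 71);
translate([189, 552, 20]) cylinder(h = 238, r = 34);
translate([189, 552, 258]) cylinder(h = 20, r = 71);


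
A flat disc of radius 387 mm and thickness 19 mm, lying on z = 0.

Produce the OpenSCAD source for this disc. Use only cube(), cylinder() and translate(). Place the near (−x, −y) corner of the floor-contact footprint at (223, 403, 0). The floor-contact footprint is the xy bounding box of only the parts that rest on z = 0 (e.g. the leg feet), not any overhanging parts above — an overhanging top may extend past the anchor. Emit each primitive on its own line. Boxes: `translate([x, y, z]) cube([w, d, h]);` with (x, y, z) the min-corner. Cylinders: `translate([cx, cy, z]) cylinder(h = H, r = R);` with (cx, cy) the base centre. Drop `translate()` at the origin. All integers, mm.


translate([610, 790, 0]) cylinder(h = 19, r = 387);


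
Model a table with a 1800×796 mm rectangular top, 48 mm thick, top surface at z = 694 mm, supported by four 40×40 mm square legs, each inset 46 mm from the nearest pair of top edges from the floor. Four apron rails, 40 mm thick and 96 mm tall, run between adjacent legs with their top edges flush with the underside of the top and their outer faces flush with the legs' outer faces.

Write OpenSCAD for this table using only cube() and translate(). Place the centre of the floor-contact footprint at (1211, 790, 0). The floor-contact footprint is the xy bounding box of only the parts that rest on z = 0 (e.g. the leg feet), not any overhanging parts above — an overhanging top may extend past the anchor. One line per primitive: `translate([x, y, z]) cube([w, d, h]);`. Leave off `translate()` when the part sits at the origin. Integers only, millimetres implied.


translate([311, 392, 646]) cube([1800, 796, 48]);
translate([357, 438, 0]) cube([40, 40, 646]);
translate([2025, 438, 0]) cube([40, 40, 646]);
translate([357, 1102, 0]) cube([40, 40, 646]);
translate([2025, 1102, 0]) cube([40, 40, 646]);
translate([397, 438, 550]) cube([1628, 40, 96]);
translate([397, 1102, 550]) cube([1628, 40, 96]);
translate([357, 478, 550]) cube([40, 624, 96]);
translate([2025, 478, 550]) cube([40, 624, 96]);


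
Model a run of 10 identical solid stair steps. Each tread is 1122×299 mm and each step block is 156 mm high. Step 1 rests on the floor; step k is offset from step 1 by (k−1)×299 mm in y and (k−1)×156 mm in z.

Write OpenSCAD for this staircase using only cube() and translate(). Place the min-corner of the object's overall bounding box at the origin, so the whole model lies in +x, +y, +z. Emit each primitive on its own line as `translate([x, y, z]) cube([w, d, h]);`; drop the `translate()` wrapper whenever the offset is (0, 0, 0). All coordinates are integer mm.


cube([1122, 299, 156]);
translate([0, 299, 156]) cube([1122, 299, 156]);
translate([0, 598, 312]) cube([1122, 299, 156]);
translate([0, 897, 468]) cube([1122, 299, 156]);
translate([0, 1196, 624]) cube([1122, 299, 156]);
translate([0, 1495, 780]) cube([1122, 299, 156]);
translate([0, 1794, 936]) cube([1122, 299, 156]);
translate([0, 2093, 1092]) cube([1122, 299, 156]);
translate([0, 2392, 1248]) cube([1122, 299, 156]);
translate([0, 2691, 1404]) cube([1122, 299, 156]);


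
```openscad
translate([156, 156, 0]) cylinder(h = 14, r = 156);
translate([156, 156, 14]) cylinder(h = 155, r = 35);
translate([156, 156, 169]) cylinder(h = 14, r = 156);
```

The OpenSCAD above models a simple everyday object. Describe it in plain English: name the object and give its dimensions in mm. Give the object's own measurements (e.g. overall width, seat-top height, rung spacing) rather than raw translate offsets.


A spool: two coaxial disc flanges of radius 156 mm and thickness 14 mm, joined by a core cylinder of radius 35 mm and height 155 mm. The lower flange rests on z = 0 and the three cylinders share a vertical axis.


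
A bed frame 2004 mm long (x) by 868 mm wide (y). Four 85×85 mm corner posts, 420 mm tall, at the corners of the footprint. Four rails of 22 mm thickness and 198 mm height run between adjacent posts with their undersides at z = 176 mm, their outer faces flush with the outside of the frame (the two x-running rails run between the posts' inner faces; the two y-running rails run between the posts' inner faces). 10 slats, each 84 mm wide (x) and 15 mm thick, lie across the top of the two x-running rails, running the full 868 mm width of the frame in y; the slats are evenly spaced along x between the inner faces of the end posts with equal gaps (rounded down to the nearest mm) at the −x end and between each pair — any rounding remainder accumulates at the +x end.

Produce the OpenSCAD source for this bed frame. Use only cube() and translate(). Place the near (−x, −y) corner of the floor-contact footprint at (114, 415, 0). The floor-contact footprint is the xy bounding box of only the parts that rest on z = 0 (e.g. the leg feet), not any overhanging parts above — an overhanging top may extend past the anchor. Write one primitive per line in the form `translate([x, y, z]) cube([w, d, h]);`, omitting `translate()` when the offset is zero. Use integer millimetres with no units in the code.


// slat z = rail_z + rail_h = 176 + 198 = 374
// slat gap = ⌊(1834 − 10·84) / 11⌋ = 90
translate([114, 415, 0]) cube([85, 85, 420]);
translate([114, 1198, 0]) cube([85, 85, 420]);
translate([2033, 415, 0]) cube([85, 85, 420]);
translate([2033, 1198, 0]) cube([85, 85, 420]);
translate([199, 415, 176]) cube([1834, 22, 198]);
translate([199, 1261, 176]) cube([1834, 22, 198]);
translate([114, 500, 176]) cube([22, 698, 198]);
translate([2096, 500, 176]) cube([22, 698, 198]);
translate([289, 415, 374]) cube([84, 868, 15]);
translate([463, 415, 374]) cube([84, 868, 15]);
translate([637, 415, 374]) cube([84, 868, 15]);
translate([811, 415, 374]) cube([84, 868, 15]);
translate([985, 415, 374]) cube([84, 868, 15]);
translate([1159, 415, 374]) cube([84, 868, 15]);
translate([1333, 415, 374]) cube([84, 868, 15]);
translate([1507, 415, 374]) cube([84, 868, 15]);
translate([1681, 415, 374]) cube([84, 868, 15]);
translate([1855, 415, 374]) cube([84, 868, 15]);


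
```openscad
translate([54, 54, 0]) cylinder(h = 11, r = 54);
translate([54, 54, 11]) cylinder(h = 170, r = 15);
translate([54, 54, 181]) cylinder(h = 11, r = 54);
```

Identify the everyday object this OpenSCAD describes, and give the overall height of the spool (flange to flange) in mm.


A spool. The overall height is 192 mm.

Three coaxial cylinders, large–small–large — a spool. Two 11 mm flanges and a 170 mm core give 11 + 170 + 11 = 192 mm.


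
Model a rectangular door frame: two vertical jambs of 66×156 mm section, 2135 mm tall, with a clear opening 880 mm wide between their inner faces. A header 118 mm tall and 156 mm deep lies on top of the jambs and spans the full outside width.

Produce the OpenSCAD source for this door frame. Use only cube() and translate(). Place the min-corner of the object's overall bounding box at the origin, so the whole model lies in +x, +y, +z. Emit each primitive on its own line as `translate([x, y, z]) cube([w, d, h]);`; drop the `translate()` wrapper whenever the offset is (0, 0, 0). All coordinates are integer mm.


cube([66, 156, 2135]);
translate([946, 0, 0]) cube([66, 156, 2135]);
translate([0, 0, 2135]) cube([1012, 156, 118]);


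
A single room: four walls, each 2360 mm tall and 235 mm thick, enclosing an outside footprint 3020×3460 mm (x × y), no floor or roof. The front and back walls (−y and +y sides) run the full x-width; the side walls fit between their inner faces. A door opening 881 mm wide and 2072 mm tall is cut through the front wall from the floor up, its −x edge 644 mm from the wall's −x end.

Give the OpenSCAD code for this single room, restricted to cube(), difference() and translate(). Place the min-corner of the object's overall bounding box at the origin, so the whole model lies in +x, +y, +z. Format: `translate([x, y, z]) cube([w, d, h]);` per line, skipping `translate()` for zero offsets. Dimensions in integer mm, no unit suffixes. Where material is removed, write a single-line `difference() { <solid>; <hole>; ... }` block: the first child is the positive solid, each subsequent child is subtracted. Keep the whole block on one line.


difference() { cube([3020, 235, 2360]); translate([644, 0, 0]) cube([881, 235, 2072]); }
translate([0, 3225, 0]) cube([3020, 235, 2360]);
translate([0, 235, 0]) cube([235, 2990, 2360]);
translate([2785, 235, 0]) cube([235, 2990, 2360]);


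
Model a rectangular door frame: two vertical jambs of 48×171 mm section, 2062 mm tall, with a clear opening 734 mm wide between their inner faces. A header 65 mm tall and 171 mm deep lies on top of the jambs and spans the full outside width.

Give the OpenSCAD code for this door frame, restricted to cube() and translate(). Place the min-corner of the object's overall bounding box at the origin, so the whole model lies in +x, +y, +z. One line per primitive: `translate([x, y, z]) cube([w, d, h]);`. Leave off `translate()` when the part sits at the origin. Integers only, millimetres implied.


cube([48, 171, 2062]);
translate([782, 0, 0]) cube([48, 171, 2062]);
translate([0, 0, 2062]) cube([830, 171, 65]);


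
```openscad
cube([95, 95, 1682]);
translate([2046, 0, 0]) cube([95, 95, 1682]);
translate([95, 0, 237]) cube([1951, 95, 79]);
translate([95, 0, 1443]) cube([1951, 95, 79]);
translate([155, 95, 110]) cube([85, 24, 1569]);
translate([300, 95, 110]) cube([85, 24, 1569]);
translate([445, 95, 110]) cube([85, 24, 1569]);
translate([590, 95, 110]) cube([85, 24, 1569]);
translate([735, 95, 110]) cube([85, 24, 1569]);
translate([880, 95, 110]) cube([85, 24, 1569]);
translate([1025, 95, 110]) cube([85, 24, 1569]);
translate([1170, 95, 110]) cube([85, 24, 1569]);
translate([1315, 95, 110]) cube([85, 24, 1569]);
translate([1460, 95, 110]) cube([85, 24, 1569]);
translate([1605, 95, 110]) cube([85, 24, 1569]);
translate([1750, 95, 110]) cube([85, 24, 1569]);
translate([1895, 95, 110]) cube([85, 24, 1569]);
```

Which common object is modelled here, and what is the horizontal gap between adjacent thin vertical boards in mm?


A fence section. The picket gap is 60 mm.

Two posts, two rails, 13 pickets — a fence section. Span 1951 mm holds 13 pickets of 85 mm with 14 equal gaps: ⌊(1951 − 13·85) / 14⌋ = 60 mm.


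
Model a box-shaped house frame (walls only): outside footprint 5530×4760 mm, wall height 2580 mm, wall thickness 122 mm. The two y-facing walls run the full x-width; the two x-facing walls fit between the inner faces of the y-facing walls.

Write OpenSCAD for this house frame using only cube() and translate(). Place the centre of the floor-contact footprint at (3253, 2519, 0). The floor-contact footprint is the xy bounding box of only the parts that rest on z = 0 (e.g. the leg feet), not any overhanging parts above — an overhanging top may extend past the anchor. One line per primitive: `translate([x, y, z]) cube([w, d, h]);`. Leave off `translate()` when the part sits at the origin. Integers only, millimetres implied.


translate([488, 139, 0]) cube([5530, 122, 2580]);
translate([488, 4777, 0]) cube([5530, 122, 2580]);
translate([488, 261, 0]) cube([122, 4516, 2580]);
translate([5896, 261, 0]) cube([122, 4516, 2580]);


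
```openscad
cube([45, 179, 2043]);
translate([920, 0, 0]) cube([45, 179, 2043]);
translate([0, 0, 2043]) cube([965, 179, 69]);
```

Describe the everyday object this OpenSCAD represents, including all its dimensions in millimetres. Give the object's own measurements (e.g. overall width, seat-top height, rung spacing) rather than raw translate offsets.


A door frame. The clear opening is 875 mm wide and 2043 mm high. Two 45 mm wide jambs, 179 mm deep, stand either side of the opening from the floor to the top of the opening. A 69 mm thick head sits across the top of both jambs, spanning the full outside width of the frame.


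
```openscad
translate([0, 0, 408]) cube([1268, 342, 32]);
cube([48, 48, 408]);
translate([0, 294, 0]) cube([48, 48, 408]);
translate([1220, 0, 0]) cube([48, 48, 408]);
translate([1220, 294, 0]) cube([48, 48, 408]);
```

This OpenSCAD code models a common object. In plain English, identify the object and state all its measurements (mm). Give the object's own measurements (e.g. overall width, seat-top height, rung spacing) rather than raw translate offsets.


A long wooden bench with a 1268 mm (x) × 342 mm (y) seat, 32 mm thick, its top surface 440 mm above the floor. Four 48 mm square legs at the seat corners, flush with the edges, run from z = 0 to the seat underside.


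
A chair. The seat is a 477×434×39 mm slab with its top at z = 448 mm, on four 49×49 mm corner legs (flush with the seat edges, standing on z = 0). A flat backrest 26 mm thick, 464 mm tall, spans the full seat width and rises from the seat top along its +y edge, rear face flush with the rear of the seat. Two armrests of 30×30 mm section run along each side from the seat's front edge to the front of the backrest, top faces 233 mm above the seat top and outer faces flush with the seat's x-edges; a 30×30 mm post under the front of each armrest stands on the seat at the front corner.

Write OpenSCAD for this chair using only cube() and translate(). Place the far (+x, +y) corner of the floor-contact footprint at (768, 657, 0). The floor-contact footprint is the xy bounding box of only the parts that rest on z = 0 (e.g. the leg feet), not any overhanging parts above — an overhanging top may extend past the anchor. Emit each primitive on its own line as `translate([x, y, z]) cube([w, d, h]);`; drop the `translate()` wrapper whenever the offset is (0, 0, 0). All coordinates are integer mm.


translate([291, 223, 409]) cube([477, 434, 39]);
translate([291, 223, 0]) cube([49, 49, 409]);
translate([719, 223, 0]) cube([49, 49, 409]);
translate([291, 608, 0]) cube([49, 49, 409]);
translate([719, 608, 0]) cube([49, 49, 409]);
translate([291, 631, 448]) cube([477, 26, 464]);
translate([291, 223, 651]) cube([30, 408, 30]);
translate([738, 223, 651]) cube([30, 408, 30]);
translate([291, 223, 448]) cube([30, 30, 203]);
translate([738, 223, 448]) cube([30, 30, 203]);


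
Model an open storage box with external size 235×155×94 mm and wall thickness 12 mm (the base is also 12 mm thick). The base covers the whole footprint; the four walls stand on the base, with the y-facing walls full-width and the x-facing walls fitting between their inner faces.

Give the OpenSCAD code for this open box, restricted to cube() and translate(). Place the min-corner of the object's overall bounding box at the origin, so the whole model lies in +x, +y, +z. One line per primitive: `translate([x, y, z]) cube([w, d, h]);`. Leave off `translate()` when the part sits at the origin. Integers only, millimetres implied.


cube([235, 155, 12]);
translate([0, 0, 12]) cube([235, 12, 82]);
translate([0, 143, 12]) cube([235, 12, 82]);
translate([0, 12, 12]) cube([12, 131, 82]);
translate([223, 12, 12]) cube([12, 131, 82]);


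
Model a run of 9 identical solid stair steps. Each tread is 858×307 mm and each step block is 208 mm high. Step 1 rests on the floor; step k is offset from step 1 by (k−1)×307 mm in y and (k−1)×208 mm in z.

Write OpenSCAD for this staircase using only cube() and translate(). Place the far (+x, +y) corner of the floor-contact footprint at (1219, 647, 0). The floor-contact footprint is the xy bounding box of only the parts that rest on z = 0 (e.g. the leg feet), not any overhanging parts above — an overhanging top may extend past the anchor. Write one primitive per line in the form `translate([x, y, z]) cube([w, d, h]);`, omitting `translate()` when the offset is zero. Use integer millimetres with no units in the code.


translate([361, 340, 0]) cube([858, 307, 208]);
translate([361, 647, 208]) cube([858, 307, 208]);
translate([361, 954, 416]) cube([858, 307, 208]);
translate([361, 1261, 624]) cube([858, 307, 208]);
translate([361, 1568, 832]) cube([858, 307, 208]);
translate([361, 1875, 1040]) cube([858, 307, 208]);
translate([361, 2182, 1248]) cube([858, 307, 208]);
translate([361, 2489, 1456]) cube([858, 307, 208]);
translate([361, 2796, 1664]) cube([858, 307, 208]);


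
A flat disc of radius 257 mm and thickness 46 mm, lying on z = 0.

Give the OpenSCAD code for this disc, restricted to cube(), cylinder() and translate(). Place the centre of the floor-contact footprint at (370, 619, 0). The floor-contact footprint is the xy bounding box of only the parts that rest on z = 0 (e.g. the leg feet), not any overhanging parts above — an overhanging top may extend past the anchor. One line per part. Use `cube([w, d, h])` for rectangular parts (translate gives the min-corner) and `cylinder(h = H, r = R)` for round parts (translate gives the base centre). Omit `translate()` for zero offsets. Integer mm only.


translate([370, 619, 0]) cylinder(h = 46, r = 257);


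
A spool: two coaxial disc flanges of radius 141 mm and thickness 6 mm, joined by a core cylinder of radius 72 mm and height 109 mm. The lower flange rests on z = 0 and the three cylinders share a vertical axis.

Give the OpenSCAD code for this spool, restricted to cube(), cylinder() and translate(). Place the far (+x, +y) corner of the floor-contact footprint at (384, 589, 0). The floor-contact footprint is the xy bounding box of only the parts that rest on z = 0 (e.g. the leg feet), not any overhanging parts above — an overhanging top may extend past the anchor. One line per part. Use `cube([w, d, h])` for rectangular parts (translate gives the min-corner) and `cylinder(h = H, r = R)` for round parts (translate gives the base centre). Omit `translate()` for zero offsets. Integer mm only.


translate([243, 448, 0]) cylinder(h = 6, r = 141);
translate([243, 448, 6]) cylinder(h = 109, r = 72);
translate([243, 448, 115]) cylinder(h = 6, r = 141);


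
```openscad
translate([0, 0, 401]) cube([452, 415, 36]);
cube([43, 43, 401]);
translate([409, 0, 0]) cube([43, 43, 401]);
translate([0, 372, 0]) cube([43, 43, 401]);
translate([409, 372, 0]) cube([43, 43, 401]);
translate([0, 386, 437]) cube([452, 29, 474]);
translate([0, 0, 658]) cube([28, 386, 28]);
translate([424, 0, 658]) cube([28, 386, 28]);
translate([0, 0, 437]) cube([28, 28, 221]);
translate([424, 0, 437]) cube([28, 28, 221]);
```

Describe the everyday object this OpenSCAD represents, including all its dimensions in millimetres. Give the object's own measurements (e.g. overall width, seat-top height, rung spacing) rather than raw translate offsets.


A chair. The seat is a 452×415×36 mm slab with its top at z = 437 mm, on four 43×43 mm corner legs (flush with the seat edges, standing on z = 0). A flat backrest 29 mm thick, 474 mm tall, spans the full seat width and rises from the seat top along its +y edge, rear face flush with the rear of the seat. Two armrests of 28×28 mm section run along each side from the seat's front edge to the front of the backrest, top faces 249 mm above the seat top and outer faces flush with the seat's x-edges; a 28×28 mm post under the front of each armrest stands on the seat at the front corner.


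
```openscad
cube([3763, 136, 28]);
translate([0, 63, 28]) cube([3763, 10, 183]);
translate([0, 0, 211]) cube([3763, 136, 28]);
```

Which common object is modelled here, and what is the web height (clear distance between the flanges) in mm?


An I-beam. The web height is 183 mm.

Two wide flanges with a thin centred web — an I-beam. Overall 239 mm minus two 28 mm flanges gives a web of 239 − 2·28 = 183 mm.


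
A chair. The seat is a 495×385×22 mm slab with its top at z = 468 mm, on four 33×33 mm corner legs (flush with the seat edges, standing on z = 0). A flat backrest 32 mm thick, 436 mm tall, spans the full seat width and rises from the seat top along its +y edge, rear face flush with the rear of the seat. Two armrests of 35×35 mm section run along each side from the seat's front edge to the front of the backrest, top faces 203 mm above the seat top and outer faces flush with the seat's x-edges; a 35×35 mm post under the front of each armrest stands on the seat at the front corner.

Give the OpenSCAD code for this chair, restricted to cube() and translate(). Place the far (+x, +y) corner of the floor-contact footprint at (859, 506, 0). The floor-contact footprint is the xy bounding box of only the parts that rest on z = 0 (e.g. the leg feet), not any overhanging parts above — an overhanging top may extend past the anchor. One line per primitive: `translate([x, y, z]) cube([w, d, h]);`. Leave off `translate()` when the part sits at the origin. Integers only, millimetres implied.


translate([364, 121, 446]) cube([495, 385, 22]);
translate([364, 121, 0]) cube([33, 33, 446]);
translate([826, 121, 0]) cube([33, 33, 446]);
translate([364, 473, 0]) cube([33, 33, 446]);
translate([826, 473, 0]) cube([33, 33, 446]);
translate([364, 474, 468]) cube([495, 32, 436]);
translate([364, 121, 636]) cube([35, 353, 35]);
translate([824, 121, 636]) cube([35, 353, 35]);
translate([364, 121, 468]) cube([35, 35, 168]);
translate([824, 121, 468]) cube([35, 35, 168]);
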